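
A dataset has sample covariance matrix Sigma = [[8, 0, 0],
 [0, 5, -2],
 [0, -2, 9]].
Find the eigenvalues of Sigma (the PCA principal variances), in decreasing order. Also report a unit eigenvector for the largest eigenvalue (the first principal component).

Step 1 — characteristic polynomial p(λ) = det(λI - Sigma) = λ³ - tr·λ² + c_1·λ - det, where tr = trace, c_1 = sum of the principal 2×2 minors, det = det(Sigma):
  tr = 8 + 5 + 9 = 22,
  c_1 = (8·5 - (0)²) + (8·9 - (0)²) + (5·9 - (-2)²) = 40 + 72 + 41 = 153,
  det = 8·(5·9 - (-2)²) - (0)·((0)·9 - (-2)·(0)) + (0)·((0)·(-2) - 5·(0)) = 8·(41) - (0)·(0) + (0)·(0) = 328.
  So p(λ) = λ³ - 22λ² + 153λ - 328.
Step 2 — look for an integer root (rational root theorem: any rational root is an integer divisor of 328). Testing λ = 8:
  p(8) = 512 - 1408 + 1224 - 328 = 0  ✓
  Dividing out (λ - 8): p(λ) = (λ - 8)(λ² - 14λ + 41).
Step 3 — remaining eigenvalues from the quadratic λ² - 14λ + 41 = 0:
  Δ = 14² - 4·41 = 196 - 164 = 32,  λ = (14 ± √32)/2 = (14 ± 5.6569)/2 ≈ 9.8284 or 4.1716.
  Sorted: λ_1 = 9.8284,  λ_2 = 8,  λ_3 = 4.1716  (check: sum = 22 = tr ✓).

Step 4 — unit eigenvector for λ_1 ≈ 9.8284: v spans the null space of (Sigma - λ_1 I), whose rows are
  r_1 = (-1.8284, 0, 0),  r_2 = (0, -4.8284, -2),  r_3 = (0, -2, -0.8284).
  v is orthogonal to every row, so take v ∝ r_1 × r_2 = ((0)·(-2) - (0)·(-4.8284), (0)·(0) - (-1.8284)·(-2), (-1.8284)·(-4.8284) - (0)·(0)) ≈ (0, -3.6569, 8.8284).
  Rescale (multiply by -1 so the first nonzero entry is positive): u = (0, 3.6569, -8.8284).
  ||u|| = √((0)² + (3.6569)² + (-8.8284)²) = √(91.3137) ≈ 9.5558,  v_1 = u/||u|| ≈ (0, 0.3827, -0.9239) (||v_1|| = 1).

λ_1 = 9.8284,  λ_2 = 8,  λ_3 = 4.1716;  v_1 ≈ (0, 0.3827, -0.9239)


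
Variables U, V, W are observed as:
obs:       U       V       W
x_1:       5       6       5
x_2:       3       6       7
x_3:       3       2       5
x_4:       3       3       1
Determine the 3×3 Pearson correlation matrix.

Step 1 — column means:
  mean(U) = (5 + 3 + 3 + 3) / 4 = 14/4 = 3.5
  mean(V) = (6 + 6 + 2 + 3) / 4 = 17/4 = 4.25
  mean(W) = (5 + 7 + 5 + 1) / 4 = 18/4 = 4.5

Step 2 — sample variances and covariances s[i,j] = (1/(n-1)) · Σ_k (x_{k,i} - mean_i) · (x_{k,j} - mean_j), with n-1 = 3:
  s[U,U] = ((1.5)·(1.5) + (-0.5)·(-0.5) + (-0.5)·(-0.5) + (-0.5)·(-0.5)) / 3 = 3/3 = 1
  s[U,V] = ((1.5)·(1.75) + (-0.5)·(1.75) + (-0.5)·(-2.25) + (-0.5)·(-1.25)) / 3 = 3.5/3 = 1.1667
  s[U,W] = ((1.5)·(0.5) + (-0.5)·(2.5) + (-0.5)·(0.5) + (-0.5)·(-3.5)) / 3 = 1/3 = 0.3333
  s[V,V] = ((1.75)·(1.75) + (1.75)·(1.75) + (-2.25)·(-2.25) + (-1.25)·(-1.25)) / 3 = 12.75/3 = 4.25
  s[V,W] = ((1.75)·(0.5) + (1.75)·(2.5) + (-2.25)·(0.5) + (-1.25)·(-3.5)) / 3 = 8.5/3 = 2.8333
  s[W,W] = ((0.5)·(0.5) + (2.5)·(2.5) + (0.5)·(0.5) + (-3.5)·(-3.5)) / 3 = 19/3 = 6.3333
  Sample standard deviations s_i = √(s[i,i]):
  s(U) = √(1) = 1
  s(V) = √(4.25) = 2.0616
  s(W) = √(6.3333) = 2.5166

Step 3 — r_{ij} = s_{ij} / (s_i · s_j):
  r[U,U] = 1 (diagonal).
  r[U,V] = 1.1667 / (1 · 2.0616) = 1.1667 / 2.0616 = 0.5659
  r[U,W] = 0.3333 / (1 · 2.5166) = 0.3333 / 2.5166 = 0.1325
  r[V,V] = 1 (diagonal).
  r[V,W] = 2.8333 / (2.0616 · 2.5166) = 2.8333 / 5.1881 = 0.5461
  r[W,W] = 1 (diagonal).

R is symmetric with unit diagonal. Assembling:

R = [[1, 0.5659, 0.1325],
 [0.5659, 1, 0.5461],
 [0.1325, 0.5461, 1]]


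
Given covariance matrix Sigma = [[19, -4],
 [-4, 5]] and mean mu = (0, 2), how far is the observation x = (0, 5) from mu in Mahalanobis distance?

Step 1 — centre the observation: (x - mu) = (0, 3).

Step 2 — invert Sigma. det(Sigma) = 19·5 - (-4)² = 79.
  Sigma^{-1} = (1/det) · [[d, -b], [-b, a]] = [[0.0633, 0.0506],
 [0.0506, 0.2405]].

Step 3 — form the quadratic (x - mu)^T · Sigma^{-1} · (x - mu):
  Sigma^{-1} · (x - mu) = (0.1519, 0.7215).
  (x - mu)^T · [Sigma^{-1} · (x - mu)] = (0)·(0.1519) + (3)·(0.7215) = 2.1646.

Step 4 — take square root: d = √(2.1646) ≈ 1.4712.

d(x, mu) = √(2.1646) ≈ 1.4712


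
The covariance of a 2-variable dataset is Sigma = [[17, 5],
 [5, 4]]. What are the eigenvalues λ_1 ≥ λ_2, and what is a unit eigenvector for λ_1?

Step 1 — characteristic polynomial of 2×2 Sigma:
  det(Sigma - λI) = λ² - trace · λ + det = 0.
  trace = 17 + 4 = 21, det = 17·4 - (5)² = 43.
Step 2 — discriminant:
  Δ = trace² - 4·det = 441 - 172 = 269.
Step 3 — eigenvalues:
  λ = (trace ± √Δ)/2 = (21 ± 16.4012)/2,
  λ_1 = 18.7006,  λ_2 = 2.2994.

Step 4 — unit eigenvector for λ_1: solve (Sigma - λ_1 I)v = 0. First row:
  (17 - 18.7006)·v_x + (5)·v_y = 0, i.e. (-1.7006)·v_x + (5)·v_y = 0,
  so v ∝ (b, λ_1 - a) = (5, 1.7006) = u.
  ||u|| = √((5)² + (1.7006)²) = √(27.8921) ≈ 5.2813,
  v_1 = u/||u|| ≈ (0.9467, 0.322) (||v_1|| = 1).

λ_1 = 18.7006,  λ_2 = 2.2994;  v_1 ≈ (0.9467, 0.322)


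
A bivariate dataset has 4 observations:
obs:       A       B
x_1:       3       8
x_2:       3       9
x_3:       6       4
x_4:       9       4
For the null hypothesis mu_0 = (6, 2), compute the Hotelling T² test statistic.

Step 1 — sample mean vector:
  mean(A) = (3 + 3 + 6 + 9) / 4 = 21/4 = 5.25
  mean(B) = (8 + 9 + 4 + 4) / 4 = 25/4 = 6.25
  x̄ = (5.25, 6.25),  deviation x̄ - mu_0 = (5.25, 6.25) - (6, 2) = (-0.75, 4.25).

Step 2 — sample covariance matrix, S[i,j] = (1/(n-1)) · Σ_k (x_{k,i} - mean_i) · (x_{k,j} - mean_j), divisor n-1 = 3:
  S[A,A] = ((-2.25)·(-2.25) + (-2.25)·(-2.25) + (0.75)·(0.75) + (3.75)·(3.75)) / 3 = 24.75/3 = 8.25
  S[A,B] = ((-2.25)·(1.75) + (-2.25)·(2.75) + (0.75)·(-2.25) + (3.75)·(-2.25)) / 3 = -20.25/3 = -6.75
  S[B,B] = ((1.75)·(1.75) + (2.75)·(2.75) + (-2.25)·(-2.25) + (-2.25)·(-2.25)) / 3 = 20.75/3 = 6.9167
  S = [[8.25, -6.75],
 [-6.75, 6.9167]].

Step 3 — invert S. det(S) = 8.25·6.9167 - (-6.75)² = 11.5.
  S^{-1} = (1/det) · [[d, -b], [-b, a]] = [[0.6014, 0.587],
 [0.587, 0.7174]].

Step 4 — quadratic form (x̄ - mu_0)^T · S^{-1} · (x̄ - mu_0):
  S^{-1} · (x̄ - mu_0) = (2.0435, 2.6087),
  (x̄ - mu_0)^T · [...] = (-0.75)·(2.0435) + (4.25)·(2.6087) = 9.5543.

Step 5 — scale by n: T² = 4 · 9.5543 = 38.2174.

T² ≈ 38.2174


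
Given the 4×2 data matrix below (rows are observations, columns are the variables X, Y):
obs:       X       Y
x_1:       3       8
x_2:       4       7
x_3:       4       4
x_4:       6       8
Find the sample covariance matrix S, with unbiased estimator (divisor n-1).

Step 1 — column means:
  mean(X) = (3 + 4 + 4 + 6) / 4 = 17/4 = 4.25
  mean(Y) = (8 + 7 + 4 + 8) / 4 = 27/4 = 6.75

Step 2 — sample covariance S[i,j] = (1/(n-1)) · Σ_k (x_{k,i} - mean_i) · (x_{k,j} - mean_j), with n-1 = 3.
  S[X,X] = ((-1.25)·(-1.25) + (-0.25)·(-0.25) + (-0.25)·(-0.25) + (1.75)·(1.75)) / 3 = 4.75/3 = 1.5833
  S[X,Y] = ((-1.25)·(1.25) + (-0.25)·(0.25) + (-0.25)·(-2.75) + (1.75)·(1.25)) / 3 = 1.25/3 = 0.4167
  S[Y,Y] = ((1.25)·(1.25) + (0.25)·(0.25) + (-2.75)·(-2.75) + (1.25)·(1.25)) / 3 = 10.75/3 = 3.5833

S is symmetric (S[j,i] = S[i,j]). Assembling:

S = [[1.5833, 0.4167],
 [0.4167, 3.5833]]


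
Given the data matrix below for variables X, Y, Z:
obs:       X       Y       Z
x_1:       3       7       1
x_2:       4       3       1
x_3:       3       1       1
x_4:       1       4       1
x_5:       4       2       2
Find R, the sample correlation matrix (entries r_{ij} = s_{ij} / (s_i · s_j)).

Step 1 — column means:
  mean(X) = (3 + 4 + 3 + 1 + 4) / 5 = 15/5 = 3
  mean(Y) = (7 + 3 + 1 + 4 + 2) / 5 = 17/5 = 3.4
  mean(Z) = (1 + 1 + 1 + 1 + 2) / 5 = 6/5 = 1.2

Step 2 — sample variances and covariances s[i,j] = (1/(n-1)) · Σ_k (x_{k,i} - mean_i) · (x_{k,j} - mean_j), with n-1 = 4:
  s[X,X] = ((0)·(0) + (1)·(1) + (0)·(0) + (-2)·(-2) + (1)·(1)) / 4 = 6/4 = 1.5
  s[X,Y] = ((0)·(3.6) + (1)·(-0.4) + (0)·(-2.4) + (-2)·(0.6) + (1)·(-1.4)) / 4 = -3/4 = -0.75
  s[X,Z] = ((0)·(-0.2) + (1)·(-0.2) + (0)·(-0.2) + (-2)·(-0.2) + (1)·(0.8)) / 4 = 1/4 = 0.25
  s[Y,Y] = ((3.6)·(3.6) + (-0.4)·(-0.4) + (-2.4)·(-2.4) + (0.6)·(0.6) + (-1.4)·(-1.4)) / 4 = 21.2/4 = 5.3
  s[Y,Z] = ((3.6)·(-0.2) + (-0.4)·(-0.2) + (-2.4)·(-0.2) + (0.6)·(-0.2) + (-1.4)·(0.8)) / 4 = -1.4/4 = -0.35
  s[Z,Z] = ((-0.2)·(-0.2) + (-0.2)·(-0.2) + (-0.2)·(-0.2) + (-0.2)·(-0.2) + (0.8)·(0.8)) / 4 = 0.8/4 = 0.2
  Sample standard deviations s_i = √(s[i,i]):
  s(X) = √(1.5) = 1.2247
  s(Y) = √(5.3) = 2.3022
  s(Z) = √(0.2) = 0.4472

Step 3 — r_{ij} = s_{ij} / (s_i · s_j):
  r[X,X] = 1 (diagonal).
  r[X,Y] = -0.75 / (1.2247 · 2.3022) = -0.75 / 2.8196 = -0.266
  r[X,Z] = 0.25 / (1.2247 · 0.4472) = 0.25 / 0.5477 = 0.4564
  r[Y,Y] = 1 (diagonal).
  r[Y,Z] = -0.35 / (2.3022 · 0.4472) = -0.35 / 1.0296 = -0.34
  r[Z,Z] = 1 (diagonal).

R is symmetric with unit diagonal. Assembling:

R = [[1, -0.266, 0.4564],
 [-0.266, 1, -0.34],
 [0.4564, -0.34, 1]]


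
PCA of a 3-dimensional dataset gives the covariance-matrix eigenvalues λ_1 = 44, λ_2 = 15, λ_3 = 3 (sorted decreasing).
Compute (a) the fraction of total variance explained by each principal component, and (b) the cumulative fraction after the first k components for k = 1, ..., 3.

Step 1 — total variance = trace(Sigma) = Σ λ_i = 44 + 15 + 3 = 62.

Step 2 — fraction explained by component i = λ_i / Σ λ:
  PC1: 44/62 = 0.7097
  PC2: 15/62 = 0.2419
  PC3: 3/62 = 0.0484

Step 3 — cumulative fraction after k components = (λ_1 + ... + λ_k) / Σ λ:
  k = 1: 44/62 = 0.7097
  k = 2: (44 + 15)/62 = 59/62 = 0.9516
  k = 3: (44 + 15 + 3)/62 = 62/62 = 1

Summary (fraction, with percent):

explained: PC1 0.7097 (70.97%), PC2 0.2419 (24.19%), PC3 0.0484 (4.84%);  cumulative: 0.7097, 0.9516, 1


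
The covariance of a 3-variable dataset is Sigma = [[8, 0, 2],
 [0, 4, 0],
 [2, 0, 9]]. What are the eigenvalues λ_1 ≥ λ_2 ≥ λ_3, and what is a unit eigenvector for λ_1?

Step 1 — characteristic polynomial p(λ) = det(λI - Sigma) = λ³ - tr·λ² + c_1·λ - det, where tr = trace, c_1 = sum of the principal 2×2 minors, det = det(Sigma):
  tr = 8 + 4 + 9 = 21,
  c_1 = (8·4 - (0)²) + (8·9 - (2)²) + (4·9 - (0)²) = 32 + 68 + 36 = 136,
  det = 8·(4·9 - (0)²) - (0)·((0)·9 - (0)·(2)) + (2)·((0)·(0) - 4·(2)) = 8·(36) - (0)·(0) + (2)·(-8) = 272.
  So p(λ) = λ³ - 21λ² + 136λ - 272.
Step 2 — look for an integer root (rational root theorem: any rational root is an integer divisor of 272). Testing λ = 4:
  p(4) = 64 - 336 + 544 - 272 = 0  ✓
  Dividing out (λ - 4): p(λ) = (λ - 4)(λ² - 17λ + 68).
Step 3 — remaining eigenvalues from the quadratic λ² - 17λ + 68 = 0:
  Δ = 17² - 4·68 = 289 - 272 = 17,  λ = (17 ± √17)/2 = (17 ± 4.1231)/2 ≈ 10.5616 or 6.4384.
  Sorted: λ_1 = 10.5616,  λ_2 = 6.4384,  λ_3 = 4  (check: sum = 21 = tr ✓).

Step 4 — unit eigenvector for λ_1 ≈ 10.5616: v spans the null space of (Sigma - λ_1 I), whose rows are
  r_1 = (-2.5616, 0, 2),  r_2 = (0, -6.5616, 0),  r_3 = (2, 0, -1.5616).
  v is orthogonal to every row, so take v ∝ r_1 × r_2 = ((0)·(0) - (2)·(-6.5616), (2)·(0) - (-2.5616)·(0), (-2.5616)·(-6.5616) - (0)·(0)) ≈ (13.1231, 0, 16.8078).
  Let u = (13.1231, 0, 16.8078).
  ||u|| = √((13.1231)² + (0)² + (16.8078)²) = √(454.7168) ≈ 21.3241,  v_1 = u/||u|| ≈ (0.6154, 0, 0.7882) (||v_1|| = 1).

λ_1 = 10.5616,  λ_2 = 6.4384,  λ_3 = 4;  v_1 ≈ (0.6154, 0, 0.7882)


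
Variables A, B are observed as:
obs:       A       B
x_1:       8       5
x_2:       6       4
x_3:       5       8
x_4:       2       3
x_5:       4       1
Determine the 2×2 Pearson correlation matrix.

Step 1 — column means:
  mean(A) = (8 + 6 + 5 + 2 + 4) / 5 = 25/5 = 5
  mean(B) = (5 + 4 + 8 + 3 + 1) / 5 = 21/5 = 4.2

Step 2 — sample variances and covariances s[i,j] = (1/(n-1)) · Σ_k (x_{k,i} - mean_i) · (x_{k,j} - mean_j), with n-1 = 4:
  s[A,A] = ((3)·(3) + (1)·(1) + (0)·(0) + (-3)·(-3) + (-1)·(-1)) / 4 = 20/4 = 5
  s[A,B] = ((3)·(0.8) + (1)·(-0.2) + (0)·(3.8) + (-3)·(-1.2) + (-1)·(-3.2)) / 4 = 9/4 = 2.25
  s[B,B] = ((0.8)·(0.8) + (-0.2)·(-0.2) + (3.8)·(3.8) + (-1.2)·(-1.2) + (-3.2)·(-3.2)) / 4 = 26.8/4 = 6.7
  Sample standard deviations s_i = √(s[i,i]):
  s(A) = √(5) = 2.2361
  s(B) = √(6.7) = 2.5884

Step 3 — r_{ij} = s_{ij} / (s_i · s_j):
  r[A,A] = 1 (diagonal).
  r[A,B] = 2.25 / (2.2361 · 2.5884) = 2.25 / 5.7879 = 0.3887
  r[B,B] = 1 (diagonal).

R is symmetric with unit diagonal. Assembling:

R = [[1, 0.3887],
 [0.3887, 1]]


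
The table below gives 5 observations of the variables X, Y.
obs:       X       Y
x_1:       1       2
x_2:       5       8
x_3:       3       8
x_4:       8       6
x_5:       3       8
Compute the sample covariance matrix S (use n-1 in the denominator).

Step 1 — column means:
  mean(X) = (1 + 5 + 3 + 8 + 3) / 5 = 20/5 = 4
  mean(Y) = (2 + 8 + 8 + 6 + 8) / 5 = 32/5 = 6.4

Step 2 — sample covariance S[i,j] = (1/(n-1)) · Σ_k (x_{k,i} - mean_i) · (x_{k,j} - mean_j), with n-1 = 4.
  S[X,X] = ((-3)·(-3) + (1)·(1) + (-1)·(-1) + (4)·(4) + (-1)·(-1)) / 4 = 28/4 = 7
  S[X,Y] = ((-3)·(-4.4) + (1)·(1.6) + (-1)·(1.6) + (4)·(-0.4) + (-1)·(1.6)) / 4 = 10/4 = 2.5
  S[Y,Y] = ((-4.4)·(-4.4) + (1.6)·(1.6) + (1.6)·(1.6) + (-0.4)·(-0.4) + (1.6)·(1.6)) / 4 = 27.2/4 = 6.8

S is symmetric (S[j,i] = S[i,j]). Assembling:

S = [[7, 2.5],
 [2.5, 6.8]]


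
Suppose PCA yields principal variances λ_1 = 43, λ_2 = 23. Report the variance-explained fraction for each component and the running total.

Step 1 — total variance = trace(Sigma) = Σ λ_i = 43 + 23 = 66.

Step 2 — fraction explained by component i = λ_i / Σ λ:
  PC1: 43/66 = 0.6515
  PC2: 23/66 = 0.3485

Step 3 — cumulative fraction after k components = (λ_1 + ... + λ_k) / Σ λ:
  k = 1: 43/66 = 0.6515
  k = 2: (43 + 23)/66 = 66/66 = 1

Summary (fraction, with percent):

explained: PC1 0.6515 (65.15%), PC2 0.3485 (34.85%);  cumulative: 0.6515, 1


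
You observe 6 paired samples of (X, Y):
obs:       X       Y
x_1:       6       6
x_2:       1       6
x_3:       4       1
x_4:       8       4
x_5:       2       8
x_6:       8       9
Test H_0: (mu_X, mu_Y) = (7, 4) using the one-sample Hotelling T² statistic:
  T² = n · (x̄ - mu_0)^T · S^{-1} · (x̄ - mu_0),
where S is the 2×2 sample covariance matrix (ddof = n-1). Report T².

Step 1 — sample mean vector:
  mean(X) = (6 + 1 + 4 + 8 + 2 + 8) / 6 = 29/6 = 4.8333
  mean(Y) = (6 + 6 + 1 + 4 + 8 + 9) / 6 = 34/6 = 5.6667
  x̄ = (4.8333, 5.6667),  deviation x̄ - mu_0 = (4.8333, 5.6667) - (7, 4) = (-2.1667, 1.6667).

Step 2 — sample covariance matrix, S[i,j] = (1/(n-1)) · Σ_k (x_{k,i} - mean_i) · (x_{k,j} - mean_j), divisor n-1 = 5:
  S[X,X] = ((1.1667)·(1.1667) + (-3.8333)·(-3.8333) + (-0.8333)·(-0.8333) + (3.1667)·(3.1667) + (-2.8333)·(-2.8333) + (3.1667)·(3.1667)) / 5 = 44.8333/5 = 8.9667
  S[X,Y] = ((1.1667)·(0.3333) + (-3.8333)·(0.3333) + (-0.8333)·(-4.6667) + (3.1667)·(-1.6667) + (-2.8333)·(2.3333) + (3.1667)·(3.3333)) / 5 = 1.6667/5 = 0.3333
  S[Y,Y] = ((0.3333)·(0.3333) + (0.3333)·(0.3333) + (-4.6667)·(-4.6667) + (-1.6667)·(-1.6667) + (2.3333)·(2.3333) + (3.3333)·(3.3333)) / 5 = 41.3333/5 = 8.2667
  S = [[8.9667, 0.3333],
 [0.3333, 8.2667]].

Step 3 — invert S. det(S) = 8.9667·8.2667 - (0.3333)² = 74.0133.
  S^{-1} = (1/det) · [[d, -b], [-b, a]] = [[0.1117, -0.0045],
 [-0.0045, 0.1211]].

Step 4 — quadratic form (x̄ - mu_0)^T · S^{-1} · (x̄ - mu_0):
  S^{-1} · (x̄ - mu_0) = (-0.2495, 0.2117),
  (x̄ - mu_0)^T · [...] = (-2.1667)·(-0.2495) + (1.6667)·(0.2117) = 0.8934.

Step 5 — scale by n: T² = 6 · 0.8934 = 5.3603.

T² ≈ 5.3603


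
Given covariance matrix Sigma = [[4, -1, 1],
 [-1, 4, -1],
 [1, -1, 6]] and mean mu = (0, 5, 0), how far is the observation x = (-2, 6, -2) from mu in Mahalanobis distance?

Step 1 — centre the observation: (x - mu) = (-2, 1, -2).

Step 2 — invert Sigma (cofactor / det for 3×3, or solve directly):
  Sigma^{-1} = [[0.2738, 0.0595, -0.0357],
 [0.0595, 0.2738, 0.0357],
 [-0.0357, 0.0357, 0.1786]].

Step 3 — form the quadratic (x - mu)^T · Sigma^{-1} · (x - mu):
  Sigma^{-1} · (x - mu) = (-0.4167, 0.0833, -0.25).
  (x - mu)^T · [Sigma^{-1} · (x - mu)] = (-2)·(-0.4167) + (1)·(0.0833) + (-2)·(-0.25) = 1.4167.

Step 4 — take square root: d = √(1.4167) ≈ 1.1902.

d(x, mu) = √(1.4167) ≈ 1.1902


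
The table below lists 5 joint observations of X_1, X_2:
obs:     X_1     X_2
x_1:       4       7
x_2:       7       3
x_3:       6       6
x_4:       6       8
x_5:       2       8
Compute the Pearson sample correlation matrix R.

Step 1 — column means:
  mean(X_1) = (4 + 7 + 6 + 6 + 2) / 5 = 25/5 = 5
  mean(X_2) = (7 + 3 + 6 + 8 + 8) / 5 = 32/5 = 6.4

Step 2 — sample variances and covariances s[i,j] = (1/(n-1)) · Σ_k (x_{k,i} - mean_i) · (x_{k,j} - mean_j), with n-1 = 4:
  s[X_1,X_1] = ((-1)·(-1) + (2)·(2) + (1)·(1) + (1)·(1) + (-3)·(-3)) / 4 = 16/4 = 4
  s[X_1,X_2] = ((-1)·(0.6) + (2)·(-3.4) + (1)·(-0.4) + (1)·(1.6) + (-3)·(1.6)) / 4 = -11/4 = -2.75
  s[X_2,X_2] = ((0.6)·(0.6) + (-3.4)·(-3.4) + (-0.4)·(-0.4) + (1.6)·(1.6) + (1.6)·(1.6)) / 4 = 17.2/4 = 4.3
  Sample standard deviations s_i = √(s[i,i]):
  s(X_1) = √(4) = 2
  s(X_2) = √(4.3) = 2.0736

Step 3 — r_{ij} = s_{ij} / (s_i · s_j):
  r[X_1,X_1] = 1 (diagonal).
  r[X_1,X_2] = -2.75 / (2 · 2.0736) = -2.75 / 4.1473 = -0.6631
  r[X_2,X_2] = 1 (diagonal).

R is symmetric with unit diagonal. Assembling:

R = [[1, -0.6631],
 [-0.6631, 1]]


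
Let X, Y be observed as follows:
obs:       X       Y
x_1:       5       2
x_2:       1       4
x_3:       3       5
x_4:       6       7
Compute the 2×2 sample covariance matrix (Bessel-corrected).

Step 1 — column means:
  mean(X) = (5 + 1 + 3 + 6) / 4 = 15/4 = 3.75
  mean(Y) = (2 + 4 + 5 + 7) / 4 = 18/4 = 4.5

Step 2 — sample covariance S[i,j] = (1/(n-1)) · Σ_k (x_{k,i} - mean_i) · (x_{k,j} - mean_j), with n-1 = 3.
  S[X,X] = ((1.25)·(1.25) + (-2.75)·(-2.75) + (-0.75)·(-0.75) + (2.25)·(2.25)) / 3 = 14.75/3 = 4.9167
  S[X,Y] = ((1.25)·(-2.5) + (-2.75)·(-0.5) + (-0.75)·(0.5) + (2.25)·(2.5)) / 3 = 3.5/3 = 1.1667
  S[Y,Y] = ((-2.5)·(-2.5) + (-0.5)·(-0.5) + (0.5)·(0.5) + (2.5)·(2.5)) / 3 = 13/3 = 4.3333

S is symmetric (S[j,i] = S[i,j]). Assembling:

S = [[4.9167, 1.1667],
 [1.1667, 4.3333]]


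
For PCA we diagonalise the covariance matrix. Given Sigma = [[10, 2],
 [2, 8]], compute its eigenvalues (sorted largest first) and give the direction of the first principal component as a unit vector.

Step 1 — characteristic polynomial of 2×2 Sigma:
  det(Sigma - λI) = λ² - trace · λ + det = 0.
  trace = 10 + 8 = 18, det = 10·8 - (2)² = 76.
Step 2 — discriminant:
  Δ = trace² - 4·det = 324 - 304 = 20.
Step 3 — eigenvalues:
  λ = (trace ± √Δ)/2 = (18 ± 4.4721)/2,
  λ_1 = 11.2361,  λ_2 = 6.7639.

Step 4 — unit eigenvector for λ_1: solve (Sigma - λ_1 I)v = 0. First row:
  (10 - 11.2361)·v_x + (2)·v_y = 0, i.e. (-1.2361)·v_x + (2)·v_y = 0,
  so v ∝ (b, λ_1 - a) = (2, 1.2361) = u.
  ||u|| = √((2)² + (1.2361)²) = √(5.5279) ≈ 2.3511,
  v_1 = u/||u|| ≈ (0.8507, 0.5257) (||v_1|| = 1).

λ_1 = 11.2361,  λ_2 = 6.7639;  v_1 ≈ (0.8507, 0.5257)


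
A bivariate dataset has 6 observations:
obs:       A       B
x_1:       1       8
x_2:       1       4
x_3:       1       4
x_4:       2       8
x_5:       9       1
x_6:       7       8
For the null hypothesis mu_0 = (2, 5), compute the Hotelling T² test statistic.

Step 1 — sample mean vector:
  mean(A) = (1 + 1 + 1 + 2 + 9 + 7) / 6 = 21/6 = 3.5
  mean(B) = (8 + 4 + 4 + 8 + 1 + 8) / 6 = 33/6 = 5.5
  x̄ = (3.5, 5.5),  deviation x̄ - mu_0 = (3.5, 5.5) - (2, 5) = (1.5, 0.5).

Step 2 — sample covariance matrix, S[i,j] = (1/(n-1)) · Σ_k (x_{k,i} - mean_i) · (x_{k,j} - mean_j), divisor n-1 = 5:
  S[A,A] = ((-2.5)·(-2.5) + (-2.5)·(-2.5) + (-2.5)·(-2.5) + (-1.5)·(-1.5) + (5.5)·(5.5) + (3.5)·(3.5)) / 5 = 63.5/5 = 12.7
  S[A,B] = ((-2.5)·(2.5) + (-2.5)·(-1.5) + (-2.5)·(-1.5) + (-1.5)·(2.5) + (5.5)·(-4.5) + (3.5)·(2.5)) / 5 = -18.5/5 = -3.7
  S[B,B] = ((2.5)·(2.5) + (-1.5)·(-1.5) + (-1.5)·(-1.5) + (2.5)·(2.5) + (-4.5)·(-4.5) + (2.5)·(2.5)) / 5 = 43.5/5 = 8.7
  S = [[12.7, -3.7],
 [-3.7, 8.7]].

Step 3 — invert S. det(S) = 12.7·8.7 - (-3.7)² = 96.8.
  S^{-1} = (1/det) · [[d, -b], [-b, a]] = [[0.0899, 0.0382],
 [0.0382, 0.1312]].

Step 4 — quadratic form (x̄ - mu_0)^T · S^{-1} · (x̄ - mu_0):
  S^{-1} · (x̄ - mu_0) = (0.1539, 0.1229),
  (x̄ - mu_0)^T · [...] = (1.5)·(0.1539) + (0.5)·(0.1229) = 0.2924.

Step 5 — scale by n: T² = 6 · 0.2924 = 1.7541.

T² ≈ 1.7541


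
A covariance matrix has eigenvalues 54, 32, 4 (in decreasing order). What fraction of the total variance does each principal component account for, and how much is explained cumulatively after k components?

Step 1 — total variance = trace(Sigma) = Σ λ_i = 54 + 32 + 4 = 90.

Step 2 — fraction explained by component i = λ_i / Σ λ:
  PC1: 54/90 = 0.6
  PC2: 32/90 = 0.3556
  PC3: 4/90 = 0.0444

Step 3 — cumulative fraction after k components = (λ_1 + ... + λ_k) / Σ λ:
  k = 1: 54/90 = 0.6
  k = 2: (54 + 32)/90 = 86/90 = 0.9556
  k = 3: (54 + 32 + 4)/90 = 90/90 = 1

Summary (fraction, with percent):

explained: PC1 0.6 (60%), PC2 0.3556 (35.56%), PC3 0.0444 (4.44%);  cumulative: 0.6, 0.9556, 1


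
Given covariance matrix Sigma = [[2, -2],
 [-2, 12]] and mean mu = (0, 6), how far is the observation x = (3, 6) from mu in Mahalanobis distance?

Step 1 — centre the observation: (x - mu) = (3, 0).

Step 2 — invert Sigma. det(Sigma) = 2·12 - (-2)² = 20.
  Sigma^{-1} = (1/det) · [[d, -b], [-b, a]] = [[0.6, 0.1],
 [0.1, 0.1]].

Step 3 — form the quadratic (x - mu)^T · Sigma^{-1} · (x - mu):
  Sigma^{-1} · (x - mu) = (1.8, 0.3).
  (x - mu)^T · [Sigma^{-1} · (x - mu)] = (3)·(1.8) + (0)·(0.3) = 5.4.

Step 4 — take square root: d = √(5.4) ≈ 2.3238.

d(x, mu) = √(5.4) ≈ 2.3238


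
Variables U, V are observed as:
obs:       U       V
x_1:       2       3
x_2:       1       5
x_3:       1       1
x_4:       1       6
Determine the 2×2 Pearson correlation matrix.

Step 1 — column means:
  mean(U) = (2 + 1 + 1 + 1) / 4 = 5/4 = 1.25
  mean(V) = (3 + 5 + 1 + 6) / 4 = 15/4 = 3.75

Step 2 — sample variances and covariances s[i,j] = (1/(n-1)) · Σ_k (x_{k,i} - mean_i) · (x_{k,j} - mean_j), with n-1 = 3:
  s[U,U] = ((0.75)·(0.75) + (-0.25)·(-0.25) + (-0.25)·(-0.25) + (-0.25)·(-0.25)) / 3 = 0.75/3 = 0.25
  s[U,V] = ((0.75)·(-0.75) + (-0.25)·(1.25) + (-0.25)·(-2.75) + (-0.25)·(2.25)) / 3 = -0.75/3 = -0.25
  s[V,V] = ((-0.75)·(-0.75) + (1.25)·(1.25) + (-2.75)·(-2.75) + (2.25)·(2.25)) / 3 = 14.75/3 = 4.9167
  Sample standard deviations s_i = √(s[i,i]):
  s(U) = √(0.25) = 0.5
  s(V) = √(4.9167) = 2.2174

Step 3 — r_{ij} = s_{ij} / (s_i · s_j):
  r[U,U] = 1 (diagonal).
  r[U,V] = -0.25 / (0.5 · 2.2174) = -0.25 / 1.1087 = -0.2255
  r[V,V] = 1 (diagonal).

R is symmetric with unit diagonal. Assembling:

R = [[1, -0.2255],
 [-0.2255, 1]]


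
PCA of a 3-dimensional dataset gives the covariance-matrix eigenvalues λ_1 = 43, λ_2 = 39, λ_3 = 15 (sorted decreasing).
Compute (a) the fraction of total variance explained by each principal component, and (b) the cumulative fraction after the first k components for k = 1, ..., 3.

Step 1 — total variance = trace(Sigma) = Σ λ_i = 43 + 39 + 15 = 97.

Step 2 — fraction explained by component i = λ_i / Σ λ:
  PC1: 43/97 = 0.4433
  PC2: 39/97 = 0.4021
  PC3: 15/97 = 0.1546

Step 3 — cumulative fraction after k components = (λ_1 + ... + λ_k) / Σ λ:
  k = 1: 43/97 = 0.4433
  k = 2: (43 + 39)/97 = 82/97 = 0.8454
  k = 3: (43 + 39 + 15)/97 = 97/97 = 1

Summary (fraction, with percent):

explained: PC1 0.4433 (44.33%), PC2 0.4021 (40.21%), PC3 0.1546 (15.46%);  cumulative: 0.4433, 0.8454, 1


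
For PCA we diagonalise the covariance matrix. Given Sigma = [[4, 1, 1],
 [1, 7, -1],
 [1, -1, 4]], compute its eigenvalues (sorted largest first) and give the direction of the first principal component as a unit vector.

Step 1 — characteristic polynomial p(λ) = det(λI - Sigma) = λ³ - tr·λ² + c_1·λ - det, where tr = trace, c_1 = sum of the principal 2×2 minors, det = det(Sigma):
  tr = 4 + 7 + 4 = 15,
  c_1 = (4·7 - (1)²) + (4·4 - (1)²) + (7·4 - (-1)²) = 27 + 15 + 27 = 69,
  det = 4·(7·4 - (-1)²) - (1)·((1)·4 - (-1)·(1)) + (1)·((1)·(-1) - 7·(1)) = 4·(27) - (1)·(5) + (1)·(-8) = 95.
  So p(λ) = λ³ - 15λ² + 69λ - 95.
Step 2 — look for an integer root (rational root theorem: any rational root is an integer divisor of 95). Testing λ = 5:
  p(5) = 125 - 375 + 345 - 95 = 0  ✓
  Dividing out (λ - 5): p(λ) = (λ - 5)(λ² - 10λ + 19).
Step 3 — remaining eigenvalues from the quadratic λ² - 10λ + 19 = 0:
  Δ = 10² - 4·19 = 100 - 76 = 24,  λ = (10 ± √24)/2 = (10 ± 4.899)/2 ≈ 7.4495 or 2.5505.
  Sorted: λ_1 = 7.4495,  λ_2 = 5,  λ_3 = 2.5505  (check: sum = 15 = tr ✓).

Step 4 — unit eigenvector for λ_1 ≈ 7.4495: v spans the null space of (Sigma - λ_1 I), whose rows are
  r_1 = (-3.4495, 1, 1),  r_2 = (1, -0.4495, -1),  r_3 = (1, -1, -3.4495).
  v is orthogonal to every row, so take v ∝ r_1 × r_2 = ((1)·(-1) - (1)·(-0.4495), (1)·(1) - (-3.4495)·(-1), (-3.4495)·(-0.4495) - (1)·(1)) ≈ (-0.5505, -2.4495, 0.5505).
  Rescale (multiply by -1 so the first nonzero entry is positive): u = (0.5505, 2.4495, -0.5505).
  ||u|| = √((0.5505)² + (2.4495)² + (-0.5505)²) = √(6.6061) ≈ 2.5702,  v_1 = u/||u|| ≈ (0.2142, 0.953, -0.2142) (||v_1|| = 1).

λ_1 = 7.4495,  λ_2 = 5,  λ_3 = 2.5505;  v_1 ≈ (0.2142, 0.953, -0.2142)


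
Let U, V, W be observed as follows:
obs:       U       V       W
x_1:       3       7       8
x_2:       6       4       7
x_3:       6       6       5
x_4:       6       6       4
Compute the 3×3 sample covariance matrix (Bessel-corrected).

Step 1 — column means:
  mean(U) = (3 + 6 + 6 + 6) / 4 = 21/4 = 5.25
  mean(V) = (7 + 4 + 6 + 6) / 4 = 23/4 = 5.75
  mean(W) = (8 + 7 + 5 + 4) / 4 = 24/4 = 6

Step 2 — sample covariance S[i,j] = (1/(n-1)) · Σ_k (x_{k,i} - mean_i) · (x_{k,j} - mean_j), with n-1 = 3.
  S[U,U] = ((-2.25)·(-2.25) + (0.75)·(0.75) + (0.75)·(0.75) + (0.75)·(0.75)) / 3 = 6.75/3 = 2.25
  S[U,V] = ((-2.25)·(1.25) + (0.75)·(-1.75) + (0.75)·(0.25) + (0.75)·(0.25)) / 3 = -3.75/3 = -1.25
  S[U,W] = ((-2.25)·(2) + (0.75)·(1) + (0.75)·(-1) + (0.75)·(-2)) / 3 = -6/3 = -2
  S[V,V] = ((1.25)·(1.25) + (-1.75)·(-1.75) + (0.25)·(0.25) + (0.25)·(0.25)) / 3 = 4.75/3 = 1.5833
  S[V,W] = ((1.25)·(2) + (-1.75)·(1) + (0.25)·(-1) + (0.25)·(-2)) / 3 = 0/3 = 0
  S[W,W] = ((2)·(2) + (1)·(1) + (-1)·(-1) + (-2)·(-2)) / 3 = 10/3 = 3.3333

S is symmetric (S[j,i] = S[i,j]). Assembling:

S = [[2.25, -1.25, -2],
 [-1.25, 1.5833, 0],
 [-2, 0, 3.3333]]


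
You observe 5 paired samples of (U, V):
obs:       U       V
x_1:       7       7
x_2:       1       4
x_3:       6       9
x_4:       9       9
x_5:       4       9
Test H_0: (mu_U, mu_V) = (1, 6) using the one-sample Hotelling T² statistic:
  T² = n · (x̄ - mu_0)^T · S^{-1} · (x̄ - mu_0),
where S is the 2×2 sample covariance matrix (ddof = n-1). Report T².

Step 1 — sample mean vector:
  mean(U) = (7 + 1 + 6 + 9 + 4) / 5 = 27/5 = 5.4
  mean(V) = (7 + 4 + 9 + 9 + 9) / 5 = 38/5 = 7.6
  x̄ = (5.4, 7.6),  deviation x̄ - mu_0 = (5.4, 7.6) - (1, 6) = (4.4, 1.6).

Step 2 — sample covariance matrix, S[i,j] = (1/(n-1)) · Σ_k (x_{k,i} - mean_i) · (x_{k,j} - mean_j), divisor n-1 = 4:
  S[U,U] = ((1.6)·(1.6) + (-4.4)·(-4.4) + (0.6)·(0.6) + (3.6)·(3.6) + (-1.4)·(-1.4)) / 4 = 37.2/4 = 9.3
  S[U,V] = ((1.6)·(-0.6) + (-4.4)·(-3.6) + (0.6)·(1.4) + (3.6)·(1.4) + (-1.4)·(1.4)) / 4 = 18.8/4 = 4.7
  S[V,V] = ((-0.6)·(-0.6) + (-3.6)·(-3.6) + (1.4)·(1.4) + (1.4)·(1.4) + (1.4)·(1.4)) / 4 = 19.2/4 = 4.8
  S = [[9.3, 4.7],
 [4.7, 4.8]].

Step 3 — invert S. det(S) = 9.3·4.8 - (4.7)² = 22.55.
  S^{-1} = (1/det) · [[d, -b], [-b, a]] = [[0.2129, -0.2084],
 [-0.2084, 0.4124]].

Step 4 — quadratic form (x̄ - mu_0)^T · S^{-1} · (x̄ - mu_0):
  S^{-1} · (x̄ - mu_0) = (0.6031, -0.2572),
  (x̄ - mu_0)^T · [...] = (4.4)·(0.6031) + (1.6)·(-0.2572) = 2.2421.

Step 5 — scale by n: T² = 5 · 2.2421 = 11.2106.

T² ≈ 11.2106


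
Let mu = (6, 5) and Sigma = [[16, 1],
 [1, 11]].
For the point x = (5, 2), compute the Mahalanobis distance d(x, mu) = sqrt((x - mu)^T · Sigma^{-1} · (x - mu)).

Step 1 — centre the observation: (x - mu) = (-1, -3).

Step 2 — invert Sigma. det(Sigma) = 16·11 - (1)² = 175.
  Sigma^{-1} = (1/det) · [[d, -b], [-b, a]] = [[0.0629, -0.0057],
 [-0.0057, 0.0914]].

Step 3 — form the quadratic (x - mu)^T · Sigma^{-1} · (x - mu):
  Sigma^{-1} · (x - mu) = (-0.0457, -0.2686).
  (x - mu)^T · [Sigma^{-1} · (x - mu)] = (-1)·(-0.0457) + (-3)·(-0.2686) = 0.8514.

Step 4 — take square root: d = √(0.8514) ≈ 0.9227.

d(x, mu) = √(0.8514) ≈ 0.9227


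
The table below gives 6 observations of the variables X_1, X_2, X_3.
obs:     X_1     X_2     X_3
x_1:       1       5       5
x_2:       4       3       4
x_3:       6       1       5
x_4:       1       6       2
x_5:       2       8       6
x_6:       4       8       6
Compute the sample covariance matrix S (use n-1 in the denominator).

Step 1 — column means:
  mean(X_1) = (1 + 4 + 6 + 1 + 2 + 4) / 6 = 18/6 = 3
  mean(X_2) = (5 + 3 + 1 + 6 + 8 + 8) / 6 = 31/6 = 5.1667
  mean(X_3) = (5 + 4 + 5 + 2 + 6 + 6) / 6 = 28/6 = 4.6667

Step 2 — sample covariance S[i,j] = (1/(n-1)) · Σ_k (x_{k,i} - mean_i) · (x_{k,j} - mean_j), with n-1 = 5.
  S[X_1,X_1] = ((-2)·(-2) + (1)·(1) + (3)·(3) + (-2)·(-2) + (-1)·(-1) + (1)·(1)) / 5 = 20/5 = 4
  S[X_1,X_2] = ((-2)·(-0.1667) + (1)·(-2.1667) + (3)·(-4.1667) + (-2)·(0.8333) + (-1)·(2.8333) + (1)·(2.8333)) / 5 = -16/5 = -3.2
  S[X_1,X_3] = ((-2)·(0.3333) + (1)·(-0.6667) + (3)·(0.3333) + (-2)·(-2.6667) + (-1)·(1.3333) + (1)·(1.3333)) / 5 = 5/5 = 1
  S[X_2,X_2] = ((-0.1667)·(-0.1667) + (-2.1667)·(-2.1667) + (-4.1667)·(-4.1667) + (0.8333)·(0.8333) + (2.8333)·(2.8333) + (2.8333)·(2.8333)) / 5 = 38.8333/5 = 7.7667
  S[X_2,X_3] = ((-0.1667)·(0.3333) + (-2.1667)·(-0.6667) + (-4.1667)·(0.3333) + (0.8333)·(-2.6667) + (2.8333)·(1.3333) + (2.8333)·(1.3333)) / 5 = 5.3333/5 = 1.0667
  S[X_3,X_3] = ((0.3333)·(0.3333) + (-0.6667)·(-0.6667) + (0.3333)·(0.3333) + (-2.6667)·(-2.6667) + (1.3333)·(1.3333) + (1.3333)·(1.3333)) / 5 = 11.3333/5 = 2.2667

S is symmetric (S[j,i] = S[i,j]). Assembling:

S = [[4, -3.2, 1],
 [-3.2, 7.7667, 1.0667],
 [1, 1.0667, 2.2667]]


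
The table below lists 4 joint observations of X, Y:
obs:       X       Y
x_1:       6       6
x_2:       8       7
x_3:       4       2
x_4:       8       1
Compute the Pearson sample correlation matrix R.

Step 1 — column means:
  mean(X) = (6 + 8 + 4 + 8) / 4 = 26/4 = 6.5
  mean(Y) = (6 + 7 + 2 + 1) / 4 = 16/4 = 4

Step 2 — sample variances and covariances s[i,j] = (1/(n-1)) · Σ_k (x_{k,i} - mean_i) · (x_{k,j} - mean_j), with n-1 = 3:
  s[X,X] = ((-0.5)·(-0.5) + (1.5)·(1.5) + (-2.5)·(-2.5) + (1.5)·(1.5)) / 3 = 11/3 = 3.6667
  s[X,Y] = ((-0.5)·(2) + (1.5)·(3) + (-2.5)·(-2) + (1.5)·(-3)) / 3 = 4/3 = 1.3333
  s[Y,Y] = ((2)·(2) + (3)·(3) + (-2)·(-2) + (-3)·(-3)) / 3 = 26/3 = 8.6667
  Sample standard deviations s_i = √(s[i,i]):
  s(X) = √(3.6667) = 1.9149
  s(Y) = √(8.6667) = 2.9439

Step 3 — r_{ij} = s_{ij} / (s_i · s_j):
  r[X,X] = 1 (diagonal).
  r[X,Y] = 1.3333 / (1.9149 · 2.9439) = 1.3333 / 5.6372 = 0.2365
  r[Y,Y] = 1 (diagonal).

R is symmetric with unit diagonal. Assembling:

R = [[1, 0.2365],
 [0.2365, 1]]


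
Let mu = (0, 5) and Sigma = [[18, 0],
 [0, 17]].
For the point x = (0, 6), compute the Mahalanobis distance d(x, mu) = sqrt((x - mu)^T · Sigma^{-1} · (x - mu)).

Step 1 — centre the observation: (x - mu) = (0, 1).

Step 2 — invert Sigma. det(Sigma) = 18·17 - (0)² = 306.
  Sigma^{-1} = (1/det) · [[d, -b], [-b, a]] = [[0.0556, 0],
 [0, 0.0588]].

Step 3 — form the quadratic (x - mu)^T · Sigma^{-1} · (x - mu):
  Sigma^{-1} · (x - mu) = (0, 0.0588).
  (x - mu)^T · [Sigma^{-1} · (x - mu)] = (0)·(0) + (1)·(0.0588) = 0.0588.

Step 4 — take square root: d = √(0.0588) ≈ 0.2425.

d(x, mu) = √(0.0588) ≈ 0.2425


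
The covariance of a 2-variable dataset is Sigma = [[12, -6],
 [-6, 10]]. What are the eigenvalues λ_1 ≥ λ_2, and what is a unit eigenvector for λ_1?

Step 1 — characteristic polynomial of 2×2 Sigma:
  det(Sigma - λI) = λ² - trace · λ + det = 0.
  trace = 12 + 10 = 22, det = 12·10 - (-6)² = 84.
Step 2 — discriminant:
  Δ = trace² - 4·det = 484 - 336 = 148.
Step 3 — eigenvalues:
  λ = (trace ± √Δ)/2 = (22 ± 12.1655)/2,
  λ_1 = 17.0828,  λ_2 = 4.9172.

Step 4 — unit eigenvector for λ_1: solve (Sigma - λ_1 I)v = 0. First row:
  (12 - 17.0828)·v_x + (-6)·v_y = 0, i.e. (-5.0828)·v_x + (-6)·v_y = 0,
  so v ∝ (b, λ_1 - a) = (-6, 5.0828); multiply by -1 so the first entry is positive: u = (6, -5.0828).
  ||u|| = √((6)² + (-5.0828)²) = √(61.8345) ≈ 7.8635,
  v_1 = u/||u|| ≈ (0.763, -0.6464) (||v_1|| = 1).

λ_1 = 17.0828,  λ_2 = 4.9172;  v_1 ≈ (0.763, -0.6464)


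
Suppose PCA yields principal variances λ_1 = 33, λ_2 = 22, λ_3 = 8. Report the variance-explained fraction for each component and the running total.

Step 1 — total variance = trace(Sigma) = Σ λ_i = 33 + 22 + 8 = 63.

Step 2 — fraction explained by component i = λ_i / Σ λ:
  PC1: 33/63 = 0.5238
  PC2: 22/63 = 0.3492
  PC3: 8/63 = 0.127

Step 3 — cumulative fraction after k components = (λ_1 + ... + λ_k) / Σ λ:
  k = 1: 33/63 = 0.5238
  k = 2: (33 + 22)/63 = 55/63 = 0.873
  k = 3: (33 + 22 + 8)/63 = 63/63 = 1

Summary (fraction, with percent):

explained: PC1 0.5238 (52.38%), PC2 0.3492 (34.92%), PC3 0.127 (12.7%);  cumulative: 0.5238, 0.873, 1


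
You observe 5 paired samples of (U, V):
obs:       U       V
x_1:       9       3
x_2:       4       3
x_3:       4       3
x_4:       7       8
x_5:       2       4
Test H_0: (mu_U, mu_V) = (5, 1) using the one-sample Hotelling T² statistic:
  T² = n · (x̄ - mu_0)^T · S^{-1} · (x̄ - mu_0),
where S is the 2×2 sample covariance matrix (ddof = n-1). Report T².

Step 1 — sample mean vector:
  mean(U) = (9 + 4 + 4 + 7 + 2) / 5 = 26/5 = 5.2
  mean(V) = (3 + 3 + 3 + 8 + 4) / 5 = 21/5 = 4.2
  x̄ = (5.2, 4.2),  deviation x̄ - mu_0 = (5.2, 4.2) - (5, 1) = (0.2, 3.2).

Step 2 — sample covariance matrix, S[i,j] = (1/(n-1)) · Σ_k (x_{k,i} - mean_i) · (x_{k,j} - mean_j), divisor n-1 = 4:
  S[U,U] = ((3.8)·(3.8) + (-1.2)·(-1.2) + (-1.2)·(-1.2) + (1.8)·(1.8) + (-3.2)·(-3.2)) / 4 = 30.8/4 = 7.7
  S[U,V] = ((3.8)·(-1.2) + (-1.2)·(-1.2) + (-1.2)·(-1.2) + (1.8)·(3.8) + (-3.2)·(-0.2)) / 4 = 5.8/4 = 1.45
  S[V,V] = ((-1.2)·(-1.2) + (-1.2)·(-1.2) + (-1.2)·(-1.2) + (3.8)·(3.8) + (-0.2)·(-0.2)) / 4 = 18.8/4 = 4.7
  S = [[7.7, 1.45],
 [1.45, 4.7]].

Step 3 — invert S. det(S) = 7.7·4.7 - (1.45)² = 34.0875.
  S^{-1} = (1/det) · [[d, -b], [-b, a]] = [[0.1379, -0.0425],
 [-0.0425, 0.2259]].

Step 4 — quadratic form (x̄ - mu_0)^T · S^{-1} · (x̄ - mu_0):
  S^{-1} · (x̄ - mu_0) = (-0.1085, 0.7143),
  (x̄ - mu_0)^T · [...] = (0.2)·(-0.1085) + (3.2)·(0.7143) = 2.2642.

Step 5 — scale by n: T² = 5 · 2.2642 = 11.3209.

T² ≈ 11.3209


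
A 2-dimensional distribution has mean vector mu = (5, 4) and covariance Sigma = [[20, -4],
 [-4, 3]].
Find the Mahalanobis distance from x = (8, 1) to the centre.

Step 1 — centre the observation: (x - mu) = (3, -3).

Step 2 — invert Sigma. det(Sigma) = 20·3 - (-4)² = 44.
  Sigma^{-1} = (1/det) · [[d, -b], [-b, a]] = [[0.0682, 0.0909],
 [0.0909, 0.4545]].

Step 3 — form the quadratic (x - mu)^T · Sigma^{-1} · (x - mu):
  Sigma^{-1} · (x - mu) = (-0.0682, -1.0909).
  (x - mu)^T · [Sigma^{-1} · (x - mu)] = (3)·(-0.0682) + (-3)·(-1.0909) = 3.0682.

Step 4 — take square root: d = √(3.0682) ≈ 1.7516.

d(x, mu) = √(3.0682) ≈ 1.7516


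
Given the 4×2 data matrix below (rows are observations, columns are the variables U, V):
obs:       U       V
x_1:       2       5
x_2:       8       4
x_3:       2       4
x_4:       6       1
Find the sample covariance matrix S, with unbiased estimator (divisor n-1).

Step 1 — column means:
  mean(U) = (2 + 8 + 2 + 6) / 4 = 18/4 = 4.5
  mean(V) = (5 + 4 + 4 + 1) / 4 = 14/4 = 3.5

Step 2 — sample covariance S[i,j] = (1/(n-1)) · Σ_k (x_{k,i} - mean_i) · (x_{k,j} - mean_j), with n-1 = 3.
  S[U,U] = ((-2.5)·(-2.5) + (3.5)·(3.5) + (-2.5)·(-2.5) + (1.5)·(1.5)) / 3 = 27/3 = 9
  S[U,V] = ((-2.5)·(1.5) + (3.5)·(0.5) + (-2.5)·(0.5) + (1.5)·(-2.5)) / 3 = -7/3 = -2.3333
  S[V,V] = ((1.5)·(1.5) + (0.5)·(0.5) + (0.5)·(0.5) + (-2.5)·(-2.5)) / 3 = 9/3 = 3

S is symmetric (S[j,i] = S[i,j]). Assembling:

S = [[9, -2.3333],
 [-2.3333, 3]]


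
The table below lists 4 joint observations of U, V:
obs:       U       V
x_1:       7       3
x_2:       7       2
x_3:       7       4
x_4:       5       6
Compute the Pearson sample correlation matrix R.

Step 1 — column means:
  mean(U) = (7 + 7 + 7 + 5) / 4 = 26/4 = 6.5
  mean(V) = (3 + 2 + 4 + 6) / 4 = 15/4 = 3.75

Step 2 — sample variances and covariances s[i,j] = (1/(n-1)) · Σ_k (x_{k,i} - mean_i) · (x_{k,j} - mean_j), with n-1 = 3:
  s[U,U] = ((0.5)·(0.5) + (0.5)·(0.5) + (0.5)·(0.5) + (-1.5)·(-1.5)) / 3 = 3/3 = 1
  s[U,V] = ((0.5)·(-0.75) + (0.5)·(-1.75) + (0.5)·(0.25) + (-1.5)·(2.25)) / 3 = -4.5/3 = -1.5
  s[V,V] = ((-0.75)·(-0.75) + (-1.75)·(-1.75) + (0.25)·(0.25) + (2.25)·(2.25)) / 3 = 8.75/3 = 2.9167
  Sample standard deviations s_i = √(s[i,i]):
  s(U) = √(1) = 1
  s(V) = √(2.9167) = 1.7078

Step 3 — r_{ij} = s_{ij} / (s_i · s_j):
  r[U,U] = 1 (diagonal).
  r[U,V] = -1.5 / (1 · 1.7078) = -1.5 / 1.7078 = -0.8783
  r[V,V] = 1 (diagonal).

R is symmetric with unit diagonal. Assembling:

R = [[1, -0.8783],
 [-0.8783, 1]]


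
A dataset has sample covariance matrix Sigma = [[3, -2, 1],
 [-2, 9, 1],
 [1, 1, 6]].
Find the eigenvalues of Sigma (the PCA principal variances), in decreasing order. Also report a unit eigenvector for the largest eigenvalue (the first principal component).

Step 1 — characteristic polynomial p(λ) = det(λI - Sigma) = λ³ - tr·λ² + c_1·λ - det, where tr = trace, c_1 = sum of the principal 2×2 minors, det = det(Sigma):
  tr = 3 + 9 + 6 = 18,
  c_1 = (3·9 - (-2)²) + (3·6 - (1)²) + (9·6 - (1)²) = 23 + 17 + 53 = 93,
  det = 3·(9·6 - (1)²) - (-2)·((-2)·6 - (1)·(1)) + (1)·((-2)·(1) - 9·(1)) = 3·(53) - (-2)·(-13) + (1)·(-11) = 122.
  So p(λ) = λ³ - 18λ² + 93λ - 122.
Step 2 — look for an integer root (rational root theorem: any rational root is an integer divisor of 122). Testing λ = 2:
  p(2) = 8 - 72 + 186 - 122 = 0  ✓
  Dividing out (λ - 2): p(λ) = (λ - 2)(λ² - 16λ + 61).
Step 3 — remaining eigenvalues from the quadratic λ² - 16λ + 61 = 0:
  Δ = 16² - 4·61 = 256 - 244 = 12,  λ = (16 ± √12)/2 = (16 ± 3.4641)/2 ≈ 9.7321 or 6.2679.
  Sorted: λ_1 = 9.7321,  λ_2 = 6.2679,  λ_3 = 2  (check: sum = 18 = tr ✓).

Step 4 — unit eigenvector for λ_1 ≈ 9.7321: v spans the null space of (Sigma - λ_1 I), whose rows are
  r_1 = (-6.7321, -2, 1),  r_2 = (-2, -0.7321, 1),  r_3 = (1, 1, -3.7321).
  v is orthogonal to every row, so take v ∝ r_1 × r_2 = ((-2)·(1) - (1)·(-0.7321), (1)·(-2) - (-6.7321)·(1), (-6.7321)·(-0.7321) - (-2)·(-2)) ≈ (-1.2679, 4.7321, 0.9282).
  Rescale (multiply by -1 so the first nonzero entry is positive): u = (1.2679, -4.7321, -0.9282).
  ||u|| = √((1.2679)² + (-4.7321)² + (-0.9282)²) = √(24.8616) ≈ 4.9861,  v_1 = u/||u|| ≈ (0.2543, -0.949, -0.1862) (||v_1|| = 1).

λ_1 = 9.7321,  λ_2 = 6.2679,  λ_3 = 2;  v_1 ≈ (0.2543, -0.949, -0.1862)


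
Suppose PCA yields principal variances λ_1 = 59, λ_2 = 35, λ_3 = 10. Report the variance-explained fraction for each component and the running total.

Step 1 — total variance = trace(Sigma) = Σ λ_i = 59 + 35 + 10 = 104.

Step 2 — fraction explained by component i = λ_i / Σ λ:
  PC1: 59/104 = 0.5673
  PC2: 35/104 = 0.3365
  PC3: 10/104 = 0.0962

Step 3 — cumulative fraction after k components = (λ_1 + ... + λ_k) / Σ λ:
  k = 1: 59/104 = 0.5673
  k = 2: (59 + 35)/104 = 94/104 = 0.9038
  k = 3: (59 + 35 + 10)/104 = 104/104 = 1

Summary (fraction, with percent):

explained: PC1 0.5673 (56.73%), PC2 0.3365 (33.65%), PC3 0.0962 (9.62%);  cumulative: 0.5673, 0.9038, 1
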